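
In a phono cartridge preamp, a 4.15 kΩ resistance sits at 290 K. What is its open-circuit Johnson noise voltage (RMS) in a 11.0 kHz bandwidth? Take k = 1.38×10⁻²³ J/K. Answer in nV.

855 nV

V_n = √(4kTRB)
4kTRB = 4 × 1.38×10⁻²³ × 290 × 4.15×10³ × 1.10×10⁴ = 7.31×10⁻¹³ V²
V_n = √(7.31×10⁻¹³) = 8.55×10⁻⁷ V = 855 nV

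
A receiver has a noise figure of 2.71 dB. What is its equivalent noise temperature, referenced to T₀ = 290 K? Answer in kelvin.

F = 10^(2.71/10) = 1.86638
T_e = (F − 1)·T₀ = (1.86638 − 1) × 290 = 251 K

251 K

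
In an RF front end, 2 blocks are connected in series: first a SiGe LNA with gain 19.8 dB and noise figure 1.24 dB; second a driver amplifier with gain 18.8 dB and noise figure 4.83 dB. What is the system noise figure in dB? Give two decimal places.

1.31 dB

Convert to linear (a loss of L dB is a gain of −L dB): F_i = 10^(NF_i/10), G_i = 10^(G_i,dB/10)
  Stage 1: F_1 = 10^(1.24/10) = 1.330, G_1 = 10^(19.8/10) = 95.50
  Stage 2: F_2 = 10^(4.83/10) = 3.041, G_2 = 10^(18.8/10) = 75.86
Friis cascade:
  F = 1.330 + (3.041 − 1)/95.50 = 1.352
NF = 10 log₁₀(1.352) = 1.31 dB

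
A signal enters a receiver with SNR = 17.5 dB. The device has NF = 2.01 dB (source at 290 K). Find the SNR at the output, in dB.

15.49 dB

By definition F = SNR_in/SNR_out, so in dB: SNR_out = SNR_in − NF
SNR_out = 17.5 − 2.01 = 15.49 dB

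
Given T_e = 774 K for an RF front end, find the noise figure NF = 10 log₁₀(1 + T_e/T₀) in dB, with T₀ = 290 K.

5.65 dB

F = 1 + T_e/T₀ = 1 + 774/290 = 3.66897
NF = 10 log₁₀(3.66897) = 5.65 dB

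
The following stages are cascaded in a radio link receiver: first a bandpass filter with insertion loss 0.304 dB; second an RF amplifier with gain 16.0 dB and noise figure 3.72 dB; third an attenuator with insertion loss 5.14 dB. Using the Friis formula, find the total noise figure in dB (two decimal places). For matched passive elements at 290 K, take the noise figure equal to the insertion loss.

4.13 dB

Convert to linear (a loss of L dB is a gain of −L dB): F_i = 10^(NF_i/10), G_i = 10^(G_i,dB/10)
  Stage 1: F_1 = 10^(0.304/10) = 1.073, G_1 = 10^(−0.304/10) = 0.9324
  Stage 2: F_2 = 10^(3.72/10) = 2.355, G_2 = 10^(16.0/10) = 39.81
  Stage 3: F_3 = 10^(5.14/10) = 3.266, G_3 = 10^(−5.14/10) = 0.3062
Friis cascade:
  F = 1.073 + (2.355 − 1)/0.9324 + (3.266 − 1)/37.12 = 2.587
NF = 10 log₁₀(2.587) = 4.13 dB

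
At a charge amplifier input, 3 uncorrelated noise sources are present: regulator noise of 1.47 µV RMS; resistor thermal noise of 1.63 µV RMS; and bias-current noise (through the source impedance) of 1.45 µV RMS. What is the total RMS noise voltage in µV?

Uncorrelated sources add in power (mean-square): V_tot = √(ΣV_i²)
V_tot = √[(1.47×10⁻⁶)² + (1.63×10⁻⁶)² + (1.45×10⁻⁶)²] = 2.63×10⁻⁶ V = 2.63 µV

2.63 µV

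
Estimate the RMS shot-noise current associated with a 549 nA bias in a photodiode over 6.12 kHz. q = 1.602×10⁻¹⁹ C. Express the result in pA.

I_n = √(2qI·B)
2qI·B = 2 × 1.602×10⁻¹⁹ × 5.49×10⁻⁷ × 6.12×10³ = 1.08×10⁻²¹ A²
I_n = √(1.08×10⁻²¹) = 3.28×10⁻¹¹ A = 32.8 pA

32.8 pA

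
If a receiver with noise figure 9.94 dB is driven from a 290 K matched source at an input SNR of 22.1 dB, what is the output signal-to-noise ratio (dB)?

By definition F = SNR_in/SNR_out, so in dB: SNR_out = SNR_in − NF
SNR_out = 22.1 − 9.94 = 12.16 dB

12.16 dB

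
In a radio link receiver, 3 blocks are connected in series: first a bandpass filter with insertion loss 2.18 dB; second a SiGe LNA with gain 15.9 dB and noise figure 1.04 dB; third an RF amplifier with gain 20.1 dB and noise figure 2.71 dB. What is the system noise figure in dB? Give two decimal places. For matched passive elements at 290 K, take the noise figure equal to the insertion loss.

Convert to linear (a loss of L dB is a gain of −L dB): F_i = 10^(NF_i/10), G_i = 10^(G_i,dB/10)
  Stage 1: F_1 = 10^(2.18/10) = 1.652, G_1 = 10^(−2.18/10) = 0.6053
  Stage 2: F_2 = 10^(1.04/10) = 1.271, G_2 = 10^(15.9/10) = 38.90
  Stage 3: F_3 = 10^(2.71/10) = 1.866, G_3 = 10^(20.1/10) = 102.3
Friis cascade:
  F = 1.652 + (1.271 − 1)/0.6053 + (1.866 − 1)/23.55 = 2.136
NF = 10 log₁₀(2.136) = 3.30 dB

3.30 dB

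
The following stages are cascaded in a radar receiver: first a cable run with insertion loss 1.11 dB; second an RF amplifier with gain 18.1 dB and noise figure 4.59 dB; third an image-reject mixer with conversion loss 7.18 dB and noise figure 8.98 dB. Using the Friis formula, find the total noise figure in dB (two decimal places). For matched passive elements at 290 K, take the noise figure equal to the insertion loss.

5.86 dB

Convert to linear (a loss of L dB is a gain of −L dB): F_i = 10^(NF_i/10), G_i = 10^(G_i,dB/10)
  Stage 1: F_1 = 10^(1.11/10) = 1.291, G_1 = 10^(−1.11/10) = 0.7745
  Stage 2: F_2 = 10^(4.59/10) = 2.877, G_2 = 10^(18.1/10) = 64.57
  Stage 3: F_3 = 10^(8.98/10) = 7.907, G_3 = 10^(−7.18/10) = 0.1914
Friis cascade:
  F = 1.291 + (2.877 − 1)/0.7745 + (7.907 − 1)/50.00 = 3.853
NF = 10 log₁₀(3.853) = 5.86 dB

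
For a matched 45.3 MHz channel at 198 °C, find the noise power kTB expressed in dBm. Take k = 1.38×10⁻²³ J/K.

T = 198 °C + 273.15 = 471.15 K
P_n = kTB = 1.38×10⁻²³ × 471.15 × 4.53×10⁷ = 2.95×10⁻¹³ W
In dBm: 10 log₁₀(2.95×10⁻¹³ / 10⁻³) = −95.3 dBm

−95.3 dBm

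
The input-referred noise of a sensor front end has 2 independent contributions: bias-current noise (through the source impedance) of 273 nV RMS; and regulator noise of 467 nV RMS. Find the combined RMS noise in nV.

Uncorrelated sources add in power (mean-square): V_tot = √(ΣV_i²)
V_tot = √[(2.73×10⁻⁷)² + (4.67×10⁻⁷)²] = 5.41×10⁻⁷ V = 541 nV

541 nV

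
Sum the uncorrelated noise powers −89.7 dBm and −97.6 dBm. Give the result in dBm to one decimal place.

−89.0 dBm

Convert to linear, add, convert back:
P₁ = 1.07×10⁻¹² W, P₂ = 1.74×10⁻¹³ W
P_tot = 1.25×10⁻¹² W → 10 log₁₀(P_tot / 10⁻³) = −89.0 dBm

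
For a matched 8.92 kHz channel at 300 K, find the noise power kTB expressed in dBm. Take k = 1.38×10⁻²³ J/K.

P_n = kTB = 1.38×10⁻²³ × 300 × 8.92×10³ = 3.69×10⁻¹⁷ W
In dBm: 10 log₁₀(3.69×10⁻¹⁷ / 10⁻³) = −134.3 dBm

−134.3 dBm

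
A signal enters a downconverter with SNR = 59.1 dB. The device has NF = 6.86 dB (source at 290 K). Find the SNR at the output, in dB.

By definition F = SNR_in/SNR_out, so in dB: SNR_out = SNR_in − NF
SNR_out = 59.1 − 6.86 = 52.24 dB

52.24 dB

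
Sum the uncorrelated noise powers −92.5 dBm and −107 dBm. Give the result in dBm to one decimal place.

Convert to linear, add, convert back:
P₁ = 5.62×10⁻¹³ W, P₂ = 2.00×10⁻¹⁴ W
P_tot = 5.82×10⁻¹³ W → 10 log₁₀(P_tot / 10⁻³) = −92.3 dBm

−92.3 dBm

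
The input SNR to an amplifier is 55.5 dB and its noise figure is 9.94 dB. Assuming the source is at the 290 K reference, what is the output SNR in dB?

By definition F = SNR_in/SNR_out, so in dB: SNR_out = SNR_in − NF
SNR_out = 55.5 − 9.94 = 45.56 dB

45.56 dB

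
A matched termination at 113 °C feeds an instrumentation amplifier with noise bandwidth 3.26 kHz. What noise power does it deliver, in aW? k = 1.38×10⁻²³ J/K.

17.4 aW

T = 113 °C + 273.15 = 386.15 K
P_n = kTB = 1.38×10⁻²³ × 386.15 × 3.26×10³ = 1.74×10⁻¹⁷ W = 17.4 aW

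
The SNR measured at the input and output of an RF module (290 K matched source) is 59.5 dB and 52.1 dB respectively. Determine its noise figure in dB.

7.4 dB

NF (dB) = SNR_in(dB) − SNR_out(dB) when the source is at T₀
NF = 59.5 − 52.1 = 7.4 dB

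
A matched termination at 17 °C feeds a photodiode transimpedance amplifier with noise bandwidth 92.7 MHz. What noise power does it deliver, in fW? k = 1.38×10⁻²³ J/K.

T = 17 °C + 273.15 = 290.15 K
P_n = kTB = 1.38×10⁻²³ × 290.15 × 9.27×10⁷ = 3.71×10⁻¹³ W = 371 fW

371 fW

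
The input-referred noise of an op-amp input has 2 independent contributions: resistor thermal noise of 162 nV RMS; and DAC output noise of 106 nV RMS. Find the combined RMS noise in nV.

194 nV

Uncorrelated sources add in power (mean-square): V_tot = √(ΣV_i²)
V_tot = √[(1.62×10⁻⁷)² + (1.06×10⁻⁷)²] = 1.94×10⁻⁷ V = 194 nV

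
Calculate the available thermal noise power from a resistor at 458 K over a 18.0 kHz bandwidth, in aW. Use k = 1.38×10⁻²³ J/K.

114 aW

P_n = kTB = 1.38×10⁻²³ × 458 × 1.80×10⁴ = 1.14×10⁻¹⁶ W = 114 aW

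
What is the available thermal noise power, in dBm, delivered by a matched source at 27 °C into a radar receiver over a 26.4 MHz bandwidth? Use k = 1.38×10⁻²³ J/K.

−99.6 dBm

T = 27 °C + 273.15 = 300.15 K
P_n = kTB = 1.38×10⁻²³ × 300.15 × 2.64×10⁷ = 1.09×10⁻¹³ W
In dBm: 10 log₁₀(1.09×10⁻¹³ / 10⁻³) = −99.6 dBm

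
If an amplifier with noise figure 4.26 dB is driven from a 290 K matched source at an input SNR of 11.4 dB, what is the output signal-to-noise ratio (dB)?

7.14 dB

By definition F = SNR_in/SNR_out, so in dB: SNR_out = SNR_in − NF
SNR_out = 11.4 − 4.26 = 7.14 dB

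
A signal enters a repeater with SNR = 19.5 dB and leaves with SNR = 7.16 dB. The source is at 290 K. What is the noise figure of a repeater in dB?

NF (dB) = SNR_in(dB) − SNR_out(dB) when the source is at T₀
NF = 19.5 − 7.16 = 12.34 dB

12.34 dB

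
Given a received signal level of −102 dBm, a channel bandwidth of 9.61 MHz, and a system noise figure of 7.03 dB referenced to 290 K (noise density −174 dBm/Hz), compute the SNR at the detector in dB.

Noise floor: N = −174 + 10 log₁₀(B) + NF
10 log₁₀(9.61×10⁶) = 69.83 dB
N = −174 + 69.83 + 7.03 = −97.14 dBm
SNR = P_sig − N = −102 − (−97.14) = −4.86 dB → −4.9 dB

−4.9 dB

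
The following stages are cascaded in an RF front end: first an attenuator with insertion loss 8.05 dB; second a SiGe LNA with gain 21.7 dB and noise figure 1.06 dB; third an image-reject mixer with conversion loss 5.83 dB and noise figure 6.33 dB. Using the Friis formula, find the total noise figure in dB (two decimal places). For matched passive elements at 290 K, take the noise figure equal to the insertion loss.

Convert to linear (a loss of L dB is a gain of −L dB): F_i = 10^(NF_i/10), G_i = 10^(G_i,dB/10)
  Stage 1: F_1 = 10^(8.05/10) = 6.383, G_1 = 10^(−8.05/10) = 0.1567
  Stage 2: F_2 = 10^(1.06/10) = 1.276, G_2 = 10^(21.7/10) = 147.9
  Stage 3: F_3 = 10^(6.33/10) = 4.295, G_3 = 10^(−5.83/10) = 0.2612
Friis cascade:
  F = 6.383 + (1.276 − 1)/0.1567 + (4.295 − 1)/23.17 = 8.289
NF = 10 log₁₀(8.289) = 9.19 dB

9.19 dB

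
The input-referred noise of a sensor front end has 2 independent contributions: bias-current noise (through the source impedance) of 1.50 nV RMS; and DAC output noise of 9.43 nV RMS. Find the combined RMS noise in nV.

Uncorrelated sources add in power (mean-square): V_tot = √(ΣV_i²)
V_tot = √[(1.50×10⁻⁹)² + (9.43×10⁻⁹)²] = 9.55×10⁻⁹ V = 9.55 nV

9.55 nV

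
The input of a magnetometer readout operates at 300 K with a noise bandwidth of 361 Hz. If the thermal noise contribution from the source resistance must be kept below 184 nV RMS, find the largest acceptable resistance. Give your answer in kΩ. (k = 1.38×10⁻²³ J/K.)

Johnson–Nyquist: V_n = √(4kTRB) ⇒ R = V_n² / (4kTB)
4kTB = 4 × 1.38×10⁻²³ × 300 × 3.61×10² = 5.98×10⁻¹⁸
R = (1.84×10⁻⁷)² / 5.98×10⁻¹⁸ = 5.66×10³ Ω = 5.66 kΩ

5.66 kΩ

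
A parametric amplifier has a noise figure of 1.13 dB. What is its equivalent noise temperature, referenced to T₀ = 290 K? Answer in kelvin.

86.2 K

F = 10^(1.13/10) = 1.29718
T_e = (F − 1)·T₀ = (1.29718 − 1) × 290 = 86.2 K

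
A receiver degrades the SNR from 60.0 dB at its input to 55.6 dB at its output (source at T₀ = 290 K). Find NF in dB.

4.4 dB

NF (dB) = SNR_in(dB) − SNR_out(dB) when the source is at T₀
NF = 60.0 − 55.6 = 4.4 dB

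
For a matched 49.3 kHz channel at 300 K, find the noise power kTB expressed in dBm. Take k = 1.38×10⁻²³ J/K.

−126.9 dBm

P_n = kTB = 1.38×10⁻²³ × 300 × 4.93×10⁴ = 2.04×10⁻¹⁶ W
In dBm: 10 log₁₀(2.04×10⁻¹⁶ / 10⁻³) = −126.9 dBm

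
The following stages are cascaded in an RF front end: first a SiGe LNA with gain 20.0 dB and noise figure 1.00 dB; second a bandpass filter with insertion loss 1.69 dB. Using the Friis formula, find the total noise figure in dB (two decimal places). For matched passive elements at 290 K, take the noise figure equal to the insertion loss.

1.02 dB

Convert to linear (a loss of L dB is a gain of −L dB): F_i = 10^(NF_i/10), G_i = 10^(G_i,dB/10)
  Stage 1: F_1 = 10^(1.00/10) = 1.259, G_1 = 10^(20.0/10) = 100.0
  Stage 2: F_2 = 10^(1.69/10) = 1.476, G_2 = 10^(−1.69/10) = 0.6776
Friis cascade:
  F = 1.259 + (1.476 − 1)/100.0 = 1.264
NF = 10 log₁₀(1.264) = 1.02 dB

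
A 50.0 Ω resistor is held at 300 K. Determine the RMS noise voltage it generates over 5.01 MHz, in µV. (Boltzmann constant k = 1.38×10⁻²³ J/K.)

V_n = √(4kTRB)
4kTRB = 4 × 1.38×10⁻²³ × 300 × 5.00×10¹ × 5.01×10⁶ = 4.15×10⁻¹² V²
V_n = √(4.15×10⁻¹²) = 2.04×10⁻⁶ V = 2.04 µV

2.04 µV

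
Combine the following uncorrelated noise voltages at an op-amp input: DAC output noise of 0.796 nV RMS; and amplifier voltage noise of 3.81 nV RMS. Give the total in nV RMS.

3.89 nV

Uncorrelated sources add in power (mean-square): V_tot = √(ΣV_i²)
V_tot = √[(7.96×10⁻¹⁰)² + (3.81×10⁻⁹)²] = 3.89×10⁻⁹ V = 3.89 nV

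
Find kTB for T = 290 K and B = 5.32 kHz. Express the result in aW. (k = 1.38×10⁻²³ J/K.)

P_n = kTB = 1.38×10⁻²³ × 290 × 5.32×10³ = 2.13×10⁻¹⁷ W = 21.3 aW

21.3 aW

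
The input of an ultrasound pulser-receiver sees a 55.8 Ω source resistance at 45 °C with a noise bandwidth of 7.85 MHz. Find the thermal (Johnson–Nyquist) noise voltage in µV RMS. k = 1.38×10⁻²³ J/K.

T = 45 °C + 273.15 = 318.15 K
V_n = √(4kTRB)
4kTRB = 4 × 1.38×10⁻²³ × 318.15 × 5.58×10¹ × 7.85×10⁶ = 7.69×10⁻¹² V²
V_n = √(7.69×10⁻¹²) = 2.77×10⁻⁶ V = 2.77 µV

2.77 µV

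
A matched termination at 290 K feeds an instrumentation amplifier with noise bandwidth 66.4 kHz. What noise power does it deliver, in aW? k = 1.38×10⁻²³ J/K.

266 aW

P_n = kTB = 1.38×10⁻²³ × 290 × 6.64×10⁴ = 2.66×10⁻¹⁶ W = 266 aW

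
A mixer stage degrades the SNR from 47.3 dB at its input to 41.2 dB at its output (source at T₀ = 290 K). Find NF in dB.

NF (dB) = SNR_in(dB) − SNR_out(dB) when the source is at T₀
NF = 47.3 − 41.2 = 6.1 dB

6.1 dB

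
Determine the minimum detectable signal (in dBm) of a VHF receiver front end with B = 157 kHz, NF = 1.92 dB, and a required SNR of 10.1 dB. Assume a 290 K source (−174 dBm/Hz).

Sensitivity = −174 + 10 log₁₀(B) + NF + SNR_min
= −174 + 51.96 + 1.92 + 10.1
= −110.02 dBm → −110.0 dBm

−110.0 dBm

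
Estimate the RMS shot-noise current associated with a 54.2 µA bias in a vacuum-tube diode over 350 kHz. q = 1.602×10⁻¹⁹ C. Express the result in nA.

2.47 nA

I_n = √(2qI·B)
2qI·B = 2 × 1.602×10⁻¹⁹ × 5.42×10⁻⁵ × 3.50×10⁵ = 6.08×10⁻¹⁸ A²
I_n = √(6.08×10⁻¹⁸) = 2.47×10⁻⁹ A = 2.47 nA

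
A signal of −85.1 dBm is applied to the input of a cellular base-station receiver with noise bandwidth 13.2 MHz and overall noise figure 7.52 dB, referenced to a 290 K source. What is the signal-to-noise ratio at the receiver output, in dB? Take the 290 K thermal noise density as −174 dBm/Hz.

Noise floor: N = −174 + 10 log₁₀(B) + NF
10 log₁₀(1.32×10⁷) = 71.21 dB
N = −174 + 71.21 + 7.52 = −95.27 dBm
SNR = P_sig − N = −85.1 − (−95.27) = 10.17 dB → 10.2 dB

10.2 dB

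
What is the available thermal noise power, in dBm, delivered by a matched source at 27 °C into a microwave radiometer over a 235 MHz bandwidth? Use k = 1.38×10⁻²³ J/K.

−90.1 dBm

T = 27 °C + 273.15 = 300.15 K
P_n = kTB = 1.38×10⁻²³ × 300.15 × 2.35×10⁸ = 9.73×10⁻¹³ W
In dBm: 10 log₁₀(9.73×10⁻¹³ / 10⁻³) = −90.1 dBm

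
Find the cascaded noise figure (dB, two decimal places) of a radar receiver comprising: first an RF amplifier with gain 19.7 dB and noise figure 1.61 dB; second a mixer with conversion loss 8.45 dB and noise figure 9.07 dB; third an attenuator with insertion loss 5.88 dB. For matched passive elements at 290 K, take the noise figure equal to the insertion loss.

2.41 dB

Convert to linear (a loss of L dB is a gain of −L dB): F_i = 10^(NF_i/10), G_i = 10^(G_i,dB/10)
  Stage 1: F_1 = 10^(1.61/10) = 1.449, G_1 = 10^(19.7/10) = 93.33
  Stage 2: F_2 = 10^(9.07/10) = 8.072, G_2 = 10^(−8.45/10) = 0.1429
  Stage 3: F_3 = 10^(5.88/10) = 3.873, G_3 = 10^(−5.88/10) = 0.2582
Friis cascade:
  F = 1.449 + (8.072 − 1)/93.33 + (3.873 − 1)/13.34 = 1.740
NF = 10 log₁₀(1.740) = 2.41 dB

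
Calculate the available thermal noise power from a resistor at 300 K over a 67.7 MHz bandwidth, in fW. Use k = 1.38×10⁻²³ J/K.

280 fW

P_n = kTB = 1.38×10⁻²³ × 300 × 6.77×10⁷ = 2.80×10⁻¹³ W = 280 fW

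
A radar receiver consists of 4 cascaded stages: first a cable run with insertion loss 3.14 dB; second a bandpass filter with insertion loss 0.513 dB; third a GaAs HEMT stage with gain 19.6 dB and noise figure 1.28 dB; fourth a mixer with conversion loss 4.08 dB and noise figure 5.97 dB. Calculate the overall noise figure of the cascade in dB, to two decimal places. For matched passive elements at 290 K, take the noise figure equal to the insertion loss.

Convert to linear (a loss of L dB is a gain of −L dB): F_i = 10^(NF_i/10), G_i = 10^(G_i,dB/10)
  Stage 1: F_1 = 10^(3.14/10) = 2.061, G_1 = 10^(−3.14/10) = 0.4853
  Stage 2: F_2 = 10^(0.513/10) = 1.125, G_2 = 10^(−0.513/10) = 0.8886
  Stage 3: F_3 = 10^(1.28/10) = 1.343, G_3 = 10^(19.6/10) = 91.20
  Stage 4: F_4 = 10^(5.97/10) = 3.954, G_4 = 10^(−4.08/10) = 0.3908
Friis cascade:
  F = 2.061 + (1.125 − 1)/0.4853 + (1.343 − 1)/0.4312 + (3.954 − 1)/39.33 = 3.189
NF = 10 log₁₀(3.189) = 5.04 dB

5.04 dB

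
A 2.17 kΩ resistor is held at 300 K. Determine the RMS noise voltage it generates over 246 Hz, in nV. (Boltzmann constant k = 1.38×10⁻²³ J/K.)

94.0 nV

V_n = √(4kTRB)
4kTRB = 4 × 1.38×10⁻²³ × 300 × 2.17×10³ × 2.46×10² = 8.84×10⁻¹⁵ V²
V_n = √(8.84×10⁻¹⁵) = 9.40×10⁻⁸ V = 94.0 nV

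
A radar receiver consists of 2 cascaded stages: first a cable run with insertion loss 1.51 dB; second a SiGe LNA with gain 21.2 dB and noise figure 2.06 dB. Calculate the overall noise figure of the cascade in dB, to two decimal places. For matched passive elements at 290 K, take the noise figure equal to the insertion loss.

Convert to linear (a loss of L dB is a gain of −L dB): F_i = 10^(NF_i/10), G_i = 10^(G_i,dB/10)
  Stage 1: F_1 = 10^(1.51/10) = 1.416, G_1 = 10^(−1.51/10) = 0.7063
  Stage 2: F_2 = 10^(2.06/10) = 1.607, G_2 = 10^(21.2/10) = 131.8
Friis cascade:
  F = 1.416 + (1.607 − 1)/0.7063 = 2.275
NF = 10 log₁₀(2.275) = 3.57 dB

3.57 dB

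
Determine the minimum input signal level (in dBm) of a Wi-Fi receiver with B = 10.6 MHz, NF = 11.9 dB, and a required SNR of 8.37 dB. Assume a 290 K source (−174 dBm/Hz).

−83.5 dBm

Sensitivity = −174 + 10 log₁₀(B) + NF + SNR_min
= −174 + 70.25 + 11.9 + 8.37
= −83.48 dBm → −83.5 dBm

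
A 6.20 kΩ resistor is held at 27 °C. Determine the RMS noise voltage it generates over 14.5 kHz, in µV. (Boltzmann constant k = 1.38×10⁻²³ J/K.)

T = 27 °C + 273.15 = 300.15 K
V_n = √(4kTRB)
4kTRB = 4 × 1.38×10⁻²³ × 300.15 × 6.20×10³ × 1.45×10⁴ = 1.49×10⁻¹² V²
V_n = √(1.49×10⁻¹²) = 1.22×10⁻⁶ V = 1.22 µV

1.22 µV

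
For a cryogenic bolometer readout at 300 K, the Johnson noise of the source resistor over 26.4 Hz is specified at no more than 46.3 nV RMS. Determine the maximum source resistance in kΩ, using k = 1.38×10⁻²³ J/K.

4.90 kΩ

Johnson–Nyquist: V_n = √(4kTRB) ⇒ R = V_n² / (4kTB)
4kTB = 4 × 1.38×10⁻²³ × 300 × 2.64×10¹ = 4.37×10⁻¹⁹
R = (4.63×10⁻⁸)² / 4.37×10⁻¹⁹ = 4.90×10³ Ω = 4.90 kΩ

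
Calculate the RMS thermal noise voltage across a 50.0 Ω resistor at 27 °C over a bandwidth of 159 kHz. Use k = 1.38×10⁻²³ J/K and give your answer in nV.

T = 27 °C + 273.15 = 300.15 K
V_n = √(4kTRB)
4kTRB = 4 × 1.38×10⁻²³ × 300.15 × 5.00×10¹ × 1.59×10⁵ = 1.32×10⁻¹³ V²
V_n = √(1.32×10⁻¹³) = 3.63×10⁻⁷ V = 363 nV

363 nV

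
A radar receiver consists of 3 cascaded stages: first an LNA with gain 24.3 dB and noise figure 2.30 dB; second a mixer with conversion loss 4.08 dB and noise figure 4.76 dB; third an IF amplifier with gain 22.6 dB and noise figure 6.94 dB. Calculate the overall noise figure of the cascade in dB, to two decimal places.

2.41 dB

Convert to linear (a loss of L dB is a gain of −L dB): F_i = 10^(NF_i/10), G_i = 10^(G_i,dB/10)
  Stage 1: F_1 = 10^(2.30/10) = 1.698, G_1 = 10^(24.3/10) = 269.2
  Stage 2: F_2 = 10^(4.76/10) = 2.992, G_2 = 10^(−4.08/10) = 0.3908
  Stage 3: F_3 = 10^(6.94/10) = 4.943, G_3 = 10^(22.6/10) = 182.0
Friis cascade:
  F = 1.698 + (2.992 − 1)/269.2 + (4.943 − 1)/105.2 = 1.743
NF = 10 log₁₀(1.743) = 2.41 dB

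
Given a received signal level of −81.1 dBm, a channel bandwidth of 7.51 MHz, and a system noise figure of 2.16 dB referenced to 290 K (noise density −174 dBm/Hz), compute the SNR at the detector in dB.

Noise floor: N = −174 + 10 log₁₀(B) + NF
10 log₁₀(7.51×10⁶) = 68.76 dB
N = −174 + 68.76 + 2.16 = −103.08 dBm
SNR = P_sig − N = −81.1 − (−103.08) = 21.98 dB → 22.0 dB

22.0 dB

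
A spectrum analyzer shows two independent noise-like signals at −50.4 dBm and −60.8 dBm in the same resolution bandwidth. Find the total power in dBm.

Convert to linear, add, convert back:
P₁ = 9.12×10⁻⁹ W, P₂ = 8.32×10⁻¹⁰ W
P_tot = 9.95×10⁻⁹ W → 10 log₁₀(P_tot / 10⁻³) = −50.0 dBm

−50.0 dBm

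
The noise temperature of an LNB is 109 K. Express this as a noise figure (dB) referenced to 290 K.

1.39 dB

F = 1 + T_e/T₀ = 1 + 109/290 = 1.37586
NF = 10 log₁₀(1.37586) = 1.39 dB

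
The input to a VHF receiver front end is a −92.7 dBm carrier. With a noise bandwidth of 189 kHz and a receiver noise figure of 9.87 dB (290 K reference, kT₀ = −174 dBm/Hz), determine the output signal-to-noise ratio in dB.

Noise floor: N = −174 + 10 log₁₀(B) + NF
10 log₁₀(1.89×10⁵) = 52.76 dB
N = −174 + 52.76 + 9.87 = −111.37 dBm
SNR = P_sig − N = −92.7 − (−111.37) = 18.67 dB → 18.7 dB

18.7 dB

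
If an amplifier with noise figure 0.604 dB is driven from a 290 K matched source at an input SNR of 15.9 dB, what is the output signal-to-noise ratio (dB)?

By definition F = SNR_in/SNR_out, so in dB: SNR_out = SNR_in − NF
SNR_out = 15.9 − 0.604 = 15.296 dB

15.296 dB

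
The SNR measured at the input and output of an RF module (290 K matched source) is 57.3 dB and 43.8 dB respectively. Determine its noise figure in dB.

NF (dB) = SNR_in(dB) − SNR_out(dB) when the source is at T₀
NF = 57.3 − 43.8 = 13.5 dB

13.5 dB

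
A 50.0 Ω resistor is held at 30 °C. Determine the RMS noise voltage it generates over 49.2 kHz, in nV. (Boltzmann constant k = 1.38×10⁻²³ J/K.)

203 nV

T = 30 °C + 273.15 = 303.15 K
V_n = √(4kTRB)
4kTRB = 4 × 1.38×10⁻²³ × 303.15 × 5.00×10¹ × 4.92×10⁴ = 4.12×10⁻¹⁴ V²
V_n = √(4.12×10⁻¹⁴) = 2.03×10⁻⁷ V = 203 nV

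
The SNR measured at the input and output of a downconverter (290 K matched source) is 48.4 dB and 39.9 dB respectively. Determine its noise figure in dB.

8.5 dB

NF (dB) = SNR_in(dB) − SNR_out(dB) when the source is at T₀
NF = 48.4 − 39.9 = 8.5 dB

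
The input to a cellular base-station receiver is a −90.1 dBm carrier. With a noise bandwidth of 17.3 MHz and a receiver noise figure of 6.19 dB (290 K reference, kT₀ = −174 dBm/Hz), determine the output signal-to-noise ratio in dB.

Noise floor: N = −174 + 10 log₁₀(B) + NF
10 log₁₀(1.73×10⁷) = 72.38 dB
N = −174 + 72.38 + 6.19 = −95.43 dBm
SNR = P_sig − N = −90.1 − (−95.43) = 5.33 dB → 5.3 dB

5.3 dB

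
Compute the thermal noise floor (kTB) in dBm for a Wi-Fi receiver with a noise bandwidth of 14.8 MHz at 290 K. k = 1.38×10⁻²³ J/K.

−102.3 dBm

P_n = kTB = 1.38×10⁻²³ × 290 × 1.48×10⁷ = 5.92×10⁻¹⁴ W
In dBm: 10 log₁₀(5.92×10⁻¹⁴ / 10⁻³) = −102.3 dBm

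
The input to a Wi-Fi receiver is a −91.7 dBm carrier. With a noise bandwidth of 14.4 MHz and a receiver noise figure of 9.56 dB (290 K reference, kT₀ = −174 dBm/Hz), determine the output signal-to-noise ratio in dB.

Noise floor: N = −174 + 10 log₁₀(B) + NF
10 log₁₀(1.44×10⁷) = 71.58 dB
N = −174 + 71.58 + 9.56 = −92.86 dBm
SNR = P_sig − N = −91.7 − (−92.86) = 1.16 dB → 1.2 dB

1.2 dB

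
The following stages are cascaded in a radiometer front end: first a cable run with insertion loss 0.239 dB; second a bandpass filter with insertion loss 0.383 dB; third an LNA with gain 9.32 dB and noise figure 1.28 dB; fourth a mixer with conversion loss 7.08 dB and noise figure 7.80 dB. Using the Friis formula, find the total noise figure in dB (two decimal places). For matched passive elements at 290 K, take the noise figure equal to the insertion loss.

3.48 dB

Convert to linear (a loss of L dB is a gain of −L dB): F_i = 10^(NF_i/10), G_i = 10^(G_i,dB/10)
  Stage 1: F_1 = 10^(0.239/10) = 1.057, G_1 = 10^(−0.239/10) = 0.9465
  Stage 2: F_2 = 10^(0.383/10) = 1.092, G_2 = 10^(−0.383/10) = 0.9156
  Stage 3: F_3 = 10^(1.28/10) = 1.343, G_3 = 10^(9.32/10) = 8.551
  Stage 4: F_4 = 10^(7.80/10) = 6.026, G_4 = 10^(−7.08/10) = 0.1959
Friis cascade:
  F = 1.057 + (1.092 − 1)/0.9465 + (1.343 − 1)/0.8666 + (6.026 − 1)/7.410 = 2.228
NF = 10 log₁₀(2.228) = 3.48 dB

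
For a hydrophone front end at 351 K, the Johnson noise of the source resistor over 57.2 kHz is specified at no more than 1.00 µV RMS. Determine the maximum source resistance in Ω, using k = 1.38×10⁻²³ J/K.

902 Ω

Johnson–Nyquist: V_n = √(4kTRB) ⇒ R = V_n² / (4kTB)
4kTB = 4 × 1.38×10⁻²³ × 351 × 5.72×10⁴ = 1.11×10⁻¹⁵
R = (1.00×10⁻⁶)² / 1.11×10⁻¹⁵ = 9.02×10² Ω = 902 Ω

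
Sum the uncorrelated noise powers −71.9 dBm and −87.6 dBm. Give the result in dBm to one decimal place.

Convert to linear, add, convert back:
P₁ = 6.46×10⁻¹¹ W, P₂ = 1.74×10⁻¹² W
P_tot = 6.63×10⁻¹¹ W → 10 log₁₀(P_tot / 10⁻³) = −71.8 dBm

−71.8 dBm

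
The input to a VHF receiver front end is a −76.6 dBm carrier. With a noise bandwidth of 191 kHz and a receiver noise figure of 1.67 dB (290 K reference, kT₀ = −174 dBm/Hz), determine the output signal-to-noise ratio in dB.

Noise floor: N = −174 + 10 log₁₀(B) + NF
10 log₁₀(1.91×10⁵) = 52.81 dB
N = −174 + 52.81 + 1.67 = −119.52 dBm
SNR = P_sig − N = −76.6 − (−119.52) = 42.92 dB → 42.9 dB

42.9 dB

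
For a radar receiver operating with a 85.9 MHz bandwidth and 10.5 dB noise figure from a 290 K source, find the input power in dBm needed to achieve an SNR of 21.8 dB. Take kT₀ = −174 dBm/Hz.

Sensitivity = −174 + 10 log₁₀(B) + NF + SNR_min
= −174 + 79.34 + 10.5 + 21.8
= −62.36 dBm → −62.4 dBm

−62.4 dBm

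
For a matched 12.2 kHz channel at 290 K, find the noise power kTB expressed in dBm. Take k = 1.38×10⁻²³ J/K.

−133.1 dBm

P_n = kTB = 1.38×10⁻²³ × 290 × 1.22×10⁴ = 4.88×10⁻¹⁷ W
In dBm: 10 log₁₀(4.88×10⁻¹⁷ / 10⁻³) = −133.1 dBm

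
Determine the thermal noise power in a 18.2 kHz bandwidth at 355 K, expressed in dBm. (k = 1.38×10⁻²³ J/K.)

−130.5 dBm

P_n = kTB = 1.38×10⁻²³ × 355 × 1.82×10⁴ = 8.92×10⁻¹⁷ W
In dBm: 10 log₁₀(8.92×10⁻¹⁷ / 10⁻³) = −130.5 dBm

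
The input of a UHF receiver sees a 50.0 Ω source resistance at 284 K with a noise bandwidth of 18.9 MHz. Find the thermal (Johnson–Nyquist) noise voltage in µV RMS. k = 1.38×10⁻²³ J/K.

3.85 µV

V_n = √(4kTRB)
4kTRB = 4 × 1.38×10⁻²³ × 284 × 5.00×10¹ × 1.89×10⁷ = 1.48×10⁻¹¹ V²
V_n = √(1.48×10⁻¹¹) = 3.85×10⁻⁶ V = 3.85 µV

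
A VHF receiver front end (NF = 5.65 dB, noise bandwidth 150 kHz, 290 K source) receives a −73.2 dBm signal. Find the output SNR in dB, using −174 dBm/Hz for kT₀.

Noise floor: N = −174 + 10 log₁₀(B) + NF
10 log₁₀(1.50×10⁵) = 51.76 dB
N = −174 + 51.76 + 5.65 = −116.59 dBm
SNR = P_sig − N = −73.2 − (−116.59) = 43.39 dB → 43.4 dB

43.4 dB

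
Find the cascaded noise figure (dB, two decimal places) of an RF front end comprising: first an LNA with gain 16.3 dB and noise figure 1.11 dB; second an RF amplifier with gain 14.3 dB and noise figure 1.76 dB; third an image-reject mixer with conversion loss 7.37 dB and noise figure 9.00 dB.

Convert to linear (a loss of L dB is a gain of −L dB): F_i = 10^(NF_i/10), G_i = 10^(G_i,dB/10)
  Stage 1: F_1 = 10^(1.11/10) = 1.291, G_1 = 10^(16.3/10) = 42.66
  Stage 2: F_2 = 10^(1.76/10) = 1.500, G_2 = 10^(14.3/10) = 26.92
  Stage 3: F_3 = 10^(9.00/10) = 7.943, G_3 = 10^(−7.37/10) = 0.1832
Friis cascade:
  F = 1.291 + (1.500 − 1)/42.66 + (7.943 − 1)/1148 = 1.309
NF = 10 log₁₀(1.309) = 1.17 dB

1.17 dB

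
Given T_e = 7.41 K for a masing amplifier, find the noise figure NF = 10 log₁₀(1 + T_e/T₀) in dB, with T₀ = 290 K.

0.110 dB

F = 1 + T_e/T₀ = 1 + 7.41/290 = 1.02555
NF = 10 log₁₀(1.02555) = 0.110 dB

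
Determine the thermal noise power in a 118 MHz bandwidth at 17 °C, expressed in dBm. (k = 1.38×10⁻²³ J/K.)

T = 17 °C + 273.15 = 290.15 K
P_n = kTB = 1.38×10⁻²³ × 290.15 × 1.18×10⁸ = 4.72×10⁻¹³ W
In dBm: 10 log₁₀(4.72×10⁻¹³ / 10⁻³) = −93.3 dBm

−93.3 dBm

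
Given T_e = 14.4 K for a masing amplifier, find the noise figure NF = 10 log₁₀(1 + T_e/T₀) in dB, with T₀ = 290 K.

0.210 dB

F = 1 + T_e/T₀ = 1 + 14.4/290 = 1.04966
NF = 10 log₁₀(1.04966) = 0.210 dB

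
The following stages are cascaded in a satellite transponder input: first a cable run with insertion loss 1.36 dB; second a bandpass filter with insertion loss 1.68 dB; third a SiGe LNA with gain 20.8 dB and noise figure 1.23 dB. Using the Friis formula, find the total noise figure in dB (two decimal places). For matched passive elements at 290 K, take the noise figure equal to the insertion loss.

Convert to linear (a loss of L dB is a gain of −L dB): F_i = 10^(NF_i/10), G_i = 10^(G_i,dB/10)
  Stage 1: F_1 = 10^(1.36/10) = 1.368, G_1 = 10^(−1.36/10) = 0.7311
  Stage 2: F_2 = 10^(1.68/10) = 1.472, G_2 = 10^(−1.68/10) = 0.6792
  Stage 3: F_3 = 10^(1.23/10) = 1.327, G_3 = 10^(20.8/10) = 120.2
Friis cascade:
  F = 1.368 + (1.472 − 1)/0.7311 + (1.327 − 1)/0.4966 = 2.673
NF = 10 log₁₀(2.673) = 4.27 dB

4.27 dB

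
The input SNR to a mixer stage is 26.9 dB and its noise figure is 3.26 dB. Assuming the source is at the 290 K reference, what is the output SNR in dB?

By definition F = SNR_in/SNR_out, so in dB: SNR_out = SNR_in − NF
SNR_out = 26.9 − 3.26 = 23.64 dB

23.64 dB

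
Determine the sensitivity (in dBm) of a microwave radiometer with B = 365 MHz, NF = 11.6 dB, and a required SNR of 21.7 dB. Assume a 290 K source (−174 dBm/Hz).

−55.1 dBm

Sensitivity = −174 + 10 log₁₀(B) + NF + SNR_min
= −174 + 85.62 + 11.6 + 21.7
= −55.08 dBm → −55.1 dBm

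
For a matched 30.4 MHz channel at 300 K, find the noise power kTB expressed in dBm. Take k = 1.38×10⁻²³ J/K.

P_n = kTB = 1.38×10⁻²³ × 300 × 3.04×10⁷ = 1.26×10⁻¹³ W
In dBm: 10 log₁₀(1.26×10⁻¹³ / 10⁻³) = −99.0 dBm

−99.0 dBm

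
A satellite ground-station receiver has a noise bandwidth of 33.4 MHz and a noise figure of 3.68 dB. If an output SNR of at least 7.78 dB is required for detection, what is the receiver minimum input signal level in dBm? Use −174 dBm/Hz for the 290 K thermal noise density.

Sensitivity = −174 + 10 log₁₀(B) + NF + SNR_min
= −174 + 75.24 + 3.68 + 7.78
= −87.30 dBm → −87.3 dBm

−87.3 dBm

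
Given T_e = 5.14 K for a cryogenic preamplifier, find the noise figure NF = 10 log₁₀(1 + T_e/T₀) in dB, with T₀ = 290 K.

F = 1 + T_e/T₀ = 1 + 5.14/290 = 1.01772
NF = 10 log₁₀(1.01772) = 0.076 dB

0.076 dB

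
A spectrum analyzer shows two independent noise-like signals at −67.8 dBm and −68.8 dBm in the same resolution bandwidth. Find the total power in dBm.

−65.3 dBm

Convert to linear, add, convert back:
P₁ = 1.66×10⁻¹⁰ W, P₂ = 1.32×10⁻¹⁰ W
P_tot = 2.98×10⁻¹⁰ W → 10 log₁₀(P_tot / 10⁻³) = −65.3 dBm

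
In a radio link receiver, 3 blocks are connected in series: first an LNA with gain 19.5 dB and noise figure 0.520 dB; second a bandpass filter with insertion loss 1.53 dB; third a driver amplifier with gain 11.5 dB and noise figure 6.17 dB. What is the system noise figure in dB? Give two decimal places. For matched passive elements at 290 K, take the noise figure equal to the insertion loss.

0.73 dB

Convert to linear (a loss of L dB is a gain of −L dB): F_i = 10^(NF_i/10), G_i = 10^(G_i,dB/10)
  Stage 1: F_1 = 10^(0.520/10) = 1.127, G_1 = 10^(19.5/10) = 89.13
  Stage 2: F_2 = 10^(1.53/10) = 1.422, G_2 = 10^(−1.53/10) = 0.7031
  Stage 3: F_3 = 10^(6.17/10) = 4.140, G_3 = 10^(11.5/10) = 14.13
Friis cascade:
  F = 1.127 + (1.422 − 1)/89.13 + (4.140 − 1)/62.66 = 1.182
NF = 10 log₁₀(1.182) = 0.73 dB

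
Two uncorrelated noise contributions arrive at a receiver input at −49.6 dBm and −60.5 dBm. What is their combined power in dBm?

Convert to linear, add, convert back:
P₁ = 1.10×10⁻⁸ W, P₂ = 8.91×10⁻¹⁰ W
P_tot = 1.19×10⁻⁸ W → 10 log₁₀(P_tot / 10⁻³) = −49.3 dBm

−49.3 dBm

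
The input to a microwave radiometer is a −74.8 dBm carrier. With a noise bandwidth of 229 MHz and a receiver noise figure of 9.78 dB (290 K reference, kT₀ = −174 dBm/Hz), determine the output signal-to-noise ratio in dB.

5.8 dB

Noise floor: N = −174 + 10 log₁₀(B) + NF
10 log₁₀(2.29×10⁸) = 83.6 dB
N = −174 + 83.6 + 9.78 = −80.62 dBm
SNR = P_sig − N = −74.8 − (−80.62) = 5.82 dB → 5.8 dB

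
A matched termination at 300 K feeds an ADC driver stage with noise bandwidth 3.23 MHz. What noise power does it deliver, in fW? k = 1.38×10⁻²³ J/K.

P_n = kTB = 1.38×10⁻²³ × 300 × 3.23×10⁶ = 1.34×10⁻¹⁴ W = 13.4 fW

13.4 fW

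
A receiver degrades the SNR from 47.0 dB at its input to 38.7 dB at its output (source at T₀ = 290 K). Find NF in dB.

8.3 dB

NF (dB) = SNR_in(dB) − SNR_out(dB) when the source is at T₀
NF = 47.0 − 38.7 = 8.3 dB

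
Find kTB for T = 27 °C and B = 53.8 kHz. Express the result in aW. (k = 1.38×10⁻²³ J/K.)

T = 27 °C + 273.15 = 300.15 K
P_n = kTB = 1.38×10⁻²³ × 300.15 × 5.38×10⁴ = 2.23×10⁻¹⁶ W = 223 aW

223 aW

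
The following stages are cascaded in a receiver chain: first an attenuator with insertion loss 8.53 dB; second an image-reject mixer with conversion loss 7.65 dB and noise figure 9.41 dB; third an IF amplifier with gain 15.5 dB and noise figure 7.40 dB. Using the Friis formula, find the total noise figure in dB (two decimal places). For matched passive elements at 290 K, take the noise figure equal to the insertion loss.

Convert to linear (a loss of L dB is a gain of −L dB): F_i = 10^(NF_i/10), G_i = 10^(G_i,dB/10)
  Stage 1: F_1 = 10^(8.53/10) = 7.129, G_1 = 10^(−8.53/10) = 0.1403
  Stage 2: F_2 = 10^(9.41/10) = 8.730, G_2 = 10^(−7.65/10) = 0.1718
  Stage 3: F_3 = 10^(7.40/10) = 5.495, G_3 = 10^(15.5/10) = 35.48
Friis cascade:
  F = 7.129 + (8.730 − 1)/0.1403 + (5.495 − 1)/0.02410 = 248.8
NF = 10 log₁₀(248.8) = 23.96 dB

23.96 dB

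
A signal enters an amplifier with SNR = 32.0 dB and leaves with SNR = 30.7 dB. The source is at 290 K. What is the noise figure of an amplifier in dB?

NF (dB) = SNR_in(dB) − SNR_out(dB) when the source is at T₀
NF = 32.0 − 30.7 = 1.3 dB

1.3 dB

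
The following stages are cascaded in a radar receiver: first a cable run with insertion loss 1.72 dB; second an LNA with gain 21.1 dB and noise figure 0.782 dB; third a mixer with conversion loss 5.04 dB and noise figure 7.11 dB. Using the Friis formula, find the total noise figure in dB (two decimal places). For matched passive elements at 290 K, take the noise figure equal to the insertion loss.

2.62 dB

Convert to linear (a loss of L dB is a gain of −L dB): F_i = 10^(NF_i/10), G_i = 10^(G_i,dB/10)
  Stage 1: F_1 = 10^(1.72/10) = 1.486, G_1 = 10^(−1.72/10) = 0.6730
  Stage 2: F_2 = 10^(0.782/10) = 1.197, G_2 = 10^(21.1/10) = 128.8
  Stage 3: F_3 = 10^(7.11/10) = 5.140, G_3 = 10^(−5.04/10) = 0.3133
Friis cascade:
  F = 1.486 + (1.197 − 1)/0.6730 + (5.140 − 1)/86.70 = 1.827
NF = 10 log₁₀(1.827) = 2.62 dB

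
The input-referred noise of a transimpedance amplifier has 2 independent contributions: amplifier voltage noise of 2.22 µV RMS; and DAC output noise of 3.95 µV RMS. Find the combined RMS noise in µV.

Uncorrelated sources add in power (mean-square): V_tot = √(ΣV_i²)
V_tot = √[(2.22×10⁻⁶)² + (3.95×10⁻⁶)²] = 4.53×10⁻⁶ V = 4.53 µV

4.53 µV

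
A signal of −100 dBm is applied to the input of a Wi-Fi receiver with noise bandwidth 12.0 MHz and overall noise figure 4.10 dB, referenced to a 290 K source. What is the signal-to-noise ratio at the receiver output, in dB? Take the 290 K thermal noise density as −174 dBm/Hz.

Noise floor: N = −174 + 10 log₁₀(B) + NF
10 log₁₀(1.20×10⁷) = 70.79 dB
N = −174 + 70.79 + 4.10 = −99.11 dBm
SNR = P_sig − N = −100 − (−99.11) = −0.89 dB → −0.9 dB

−0.9 dB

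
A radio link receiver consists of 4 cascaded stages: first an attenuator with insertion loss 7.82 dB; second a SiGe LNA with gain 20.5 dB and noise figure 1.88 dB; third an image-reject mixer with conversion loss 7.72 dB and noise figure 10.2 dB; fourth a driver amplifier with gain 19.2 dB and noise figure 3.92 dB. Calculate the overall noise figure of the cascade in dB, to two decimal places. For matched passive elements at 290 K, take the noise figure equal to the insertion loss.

Convert to linear (a loss of L dB is a gain of −L dB): F_i = 10^(NF_i/10), G_i = 10^(G_i,dB/10)
  Stage 1: F_1 = 10^(7.82/10) = 6.053, G_1 = 10^(−7.82/10) = 0.1652
  Stage 2: F_2 = 10^(1.88/10) = 1.542, G_2 = 10^(20.5/10) = 112.2
  Stage 3: F_3 = 10^(10.2/10) = 10.47, G_3 = 10^(−7.72/10) = 0.1690
  Stage 4: F_4 = 10^(3.92/10) = 2.466, G_4 = 10^(19.2/10) = 83.18
Friis cascade:
  F = 6.053 + (1.542 − 1)/0.1652 + (10.47 − 1)/18.54 + (2.466 − 1)/3.133 = 10.31
NF = 10 log₁₀(10.31) = 10.13 dB

10.13 dB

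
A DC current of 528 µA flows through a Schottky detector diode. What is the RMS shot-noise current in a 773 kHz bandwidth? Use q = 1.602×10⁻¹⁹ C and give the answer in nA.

11.4 nA

I_n = √(2qI·B)
2qI·B = 2 × 1.602×10⁻¹⁹ × 5.28×10⁻⁴ × 7.73×10⁵ = 1.31×10⁻¹⁶ A²
I_n = √(1.31×10⁻¹⁶) = 1.14×10⁻⁸ A = 11.4 nA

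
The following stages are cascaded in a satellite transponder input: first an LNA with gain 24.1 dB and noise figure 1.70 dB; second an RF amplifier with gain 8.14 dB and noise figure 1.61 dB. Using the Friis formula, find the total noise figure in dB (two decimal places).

1.71 dB

Convert to linear (a loss of L dB is a gain of −L dB): F_i = 10^(NF_i/10), G_i = 10^(G_i,dB/10)
  Stage 1: F_1 = 10^(1.70/10) = 1.479, G_1 = 10^(24.1/10) = 257.0
  Stage 2: F_2 = 10^(1.61/10) = 1.449, G_2 = 10^(8.14/10) = 6.516
Friis cascade:
  F = 1.479 + (1.449 − 1)/257.0 = 1.481
NF = 10 log₁₀(1.481) = 1.71 dB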